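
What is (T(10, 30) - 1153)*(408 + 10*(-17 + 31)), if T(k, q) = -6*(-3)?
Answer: -621980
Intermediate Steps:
T(k, q) = 18
(T(10, 30) - 1153)*(408 + 10*(-17 + 31)) = (18 - 1153)*(408 + 10*(-17 + 31)) = -1135*(408 + 10*14) = -1135*(408 + 140) = -1135*548 = -621980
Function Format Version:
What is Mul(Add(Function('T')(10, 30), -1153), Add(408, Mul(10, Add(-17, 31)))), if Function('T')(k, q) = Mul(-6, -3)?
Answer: -621980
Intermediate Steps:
Function('T')(k, q) = 18
Mul(Add(Function('T')(10, 30), -1153), Add(408, Mul(10, Add(-17, 31)))) = Mul(Add(18, -1153), Add(408, Mul(10, Add(-17, 31)))) = Mul(-1135, Add(408, Mul(10, 14))) = Mul(-1135, Add(408, 140)) = Mul(-1135, 548) = -621980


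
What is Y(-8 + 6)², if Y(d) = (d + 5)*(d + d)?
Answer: 144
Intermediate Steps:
Y(d) = 2*d*(5 + d) (Y(d) = (5 + d)*(2*d) = 2*d*(5 + d))
Y(-8 + 6)² = (2*(-8 + 6)*(5 + (-8 + 6)))² = (2*(-2)*(5 - 2))² = (2*(-2)*3)² = (-12)² = 144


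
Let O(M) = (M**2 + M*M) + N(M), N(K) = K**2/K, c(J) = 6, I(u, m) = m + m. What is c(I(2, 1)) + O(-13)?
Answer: 331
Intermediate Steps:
I(u, m) = 2*m
N(K) = K
O(M) = M + 2*M**2 (O(M) = (M**2 + M*M) + M = (M**2 + M**2) + M = 2*M**2 + M = M + 2*M**2)
c(I(2, 1)) + O(-13) = 6 - 13*(1 + 2*(-13)) = 6 - 13*(1 - 26) = 6 - 13*(-25) = 6 + 325 = 331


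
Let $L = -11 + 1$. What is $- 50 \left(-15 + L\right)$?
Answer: $1250$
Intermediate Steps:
$L = -10$
$- 50 \left(-15 + L\right) = - 50 \left(-15 - 10\right) = \left(-50\right) \left(-25\right) = 1250$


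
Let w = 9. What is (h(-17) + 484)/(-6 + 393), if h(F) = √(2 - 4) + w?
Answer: 493/387 + I*√2/387 ≈ 1.2739 + 0.0036543*I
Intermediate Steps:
h(F) = 9 + I*√2 (h(F) = √(2 - 4) + 9 = √(-2) + 9 = I*√2 + 9 = 9 + I*√2)
(h(-17) + 484)/(-6 + 393) = ((9 + I*√2) + 484)/(-6 + 393) = (493 + I*√2)/387 = (493 + I*√2)*(1/387) = 493/387 + I*√2/387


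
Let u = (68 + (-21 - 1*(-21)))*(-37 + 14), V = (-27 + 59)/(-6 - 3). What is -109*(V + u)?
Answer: 1537772/9 ≈ 1.7086e+5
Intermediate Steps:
V = -32/9 (V = 32/(-9) = 32*(-⅑) = -32/9 ≈ -3.5556)
u = -1564 (u = (68 + (-21 + 21))*(-23) = (68 + 0)*(-23) = 68*(-23) = -1564)
-109*(V + u) = -109*(-32/9 - 1564) = -109*(-14108/9) = 1537772/9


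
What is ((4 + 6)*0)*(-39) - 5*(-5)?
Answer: 25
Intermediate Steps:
((4 + 6)*0)*(-39) - 5*(-5) = (10*0)*(-39) + 25 = 0*(-39) + 25 = 0 + 25 = 25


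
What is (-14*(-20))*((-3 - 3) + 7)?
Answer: 280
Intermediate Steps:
(-14*(-20))*((-3 - 3) + 7) = 280*(-6 + 7) = 280*1 = 280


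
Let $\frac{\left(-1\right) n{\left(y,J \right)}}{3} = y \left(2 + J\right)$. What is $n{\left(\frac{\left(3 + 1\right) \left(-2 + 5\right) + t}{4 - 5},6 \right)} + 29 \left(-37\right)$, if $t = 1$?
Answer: $-761$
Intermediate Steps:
$n{\left(y,J \right)} = - 3 y \left(2 + J\right)$
$n{\left(\frac{\left(3 + 1\right) \left(-2 + 5\right) + t}{4 - 5},6 \right)} + 29 \left(-37\right) = - 3 \frac{\left(3 + 1\right) \left(-2 + 5\right) + 1}{4 - 5} \left(2 + 6\right) + 29 \left(-37\right) = \left(-3\right) \frac{4 \cdot 3 + 1}{-1} \cdot 8 - 1073 = \left(-3\right) \left(12 + 1\right) \left(-1\right) 8 - 1073 = \left(-3\right) 13 \left(-1\right) 8 - 1073 = \left(-3\right) \left(-13\right) 8 - 1073 = 312 - 1073 = -761$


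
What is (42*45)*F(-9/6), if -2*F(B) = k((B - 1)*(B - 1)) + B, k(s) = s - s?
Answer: 2835/2 ≈ 1417.5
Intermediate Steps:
k(s) = 0
F(B) = -B/2 (F(B) = -(0 + B)/2 = -B/2)
(42*45)*F(-9/6) = (42*45)*(-(-9)/(2*6)) = 1890*(-(-9)/(2*6)) = 1890*(-½*(-3/2)) = 1890*(¾) = 2835/2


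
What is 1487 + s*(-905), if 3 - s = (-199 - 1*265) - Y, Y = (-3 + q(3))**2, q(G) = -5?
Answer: -479068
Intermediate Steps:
Y = 64 (Y = (-3 - 5)**2 = (-8)**2 = 64)
s = 531 (s = 3 - ((-199 - 1*265) - 1*64) = 3 - ((-199 - 265) - 64) = 3 - (-464 - 64) = 3 - 1*(-528) = 3 + 528 = 531)
1487 + s*(-905) = 1487 + 531*(-905) = 1487 - 480555 = -479068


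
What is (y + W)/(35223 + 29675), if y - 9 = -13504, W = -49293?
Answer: -31394/32449 ≈ -0.96749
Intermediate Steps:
y = -13495 (y = 9 - 13504 = -13495)
(y + W)/(35223 + 29675) = (-13495 - 49293)/(35223 + 29675) = -62788/64898 = -62788*1/64898 = -31394/32449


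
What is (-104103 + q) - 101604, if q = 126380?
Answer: -79327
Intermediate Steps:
(-104103 + q) - 101604 = (-104103 + 126380) - 101604 = 22277 - 101604 = -79327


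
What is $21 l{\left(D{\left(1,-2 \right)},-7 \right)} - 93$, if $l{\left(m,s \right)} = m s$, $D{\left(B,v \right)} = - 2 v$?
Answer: $-681$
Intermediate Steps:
$21 l{\left(D{\left(1,-2 \right)},-7 \right)} - 93 = 21 \left(-2\right) \left(-2\right) \left(-7\right) - 93 = 21 \cdot 4 \left(-7\right) - 93 = 21 \left(-28\right) - 93 = -588 - 93 = -681$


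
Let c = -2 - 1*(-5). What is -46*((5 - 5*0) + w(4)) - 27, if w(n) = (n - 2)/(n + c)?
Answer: -1891/7 ≈ -270.14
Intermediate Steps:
c = 3 (c = -2 + 5 = 3)
w(n) = (-2 + n)/(3 + n) (w(n) = (n - 2)/(n + 3) = (-2 + n)/(3 + n))
-46*((5 - 5*0) + w(4)) - 27 = -46*((5 - 5*0) + (-2 + 4)/(3 + 4)) - 27 = -46*((5 + 0) + 2/7) - 27 = -46*(5 + (⅐)*2) - 27 = -46*(5 + 2/7) - 27 = -46*37/7 - 27 = -1702/7 - 27 = -1891/7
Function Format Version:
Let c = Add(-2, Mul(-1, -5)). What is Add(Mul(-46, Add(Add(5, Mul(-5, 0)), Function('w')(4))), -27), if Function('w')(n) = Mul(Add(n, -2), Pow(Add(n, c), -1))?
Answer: Rational(-1891, 7) ≈ -270.14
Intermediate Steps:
c = 3 (c = Add(-2, 5) = 3)
Function('w')(n) = Mul(Pow(Add(3, n), -1), Add(-2, n)) (Function('w')(n) = Mul(Add(n, -2), Pow(Add(n, 3), -1)) = Mul(Add(-2, n), Pow(Add(3, n), -1)) = Mul(Pow(Add(3, n), -1), Add(-2, n)))
Add(Mul(-46, Add(Add(5, Mul(-5, 0)), Function('w')(4))), -27) = Add(Mul(-46, Add(Add(5, Mul(-5, 0)), Mul(Pow(Add(3, 4), -1), Add(-2, 4)))), -27) = Add(Mul(-46, Add(Add(5, 0), Mul(Pow(7, -1), 2))), -27) = Add(Mul(-46, Add(5, Mul(Rational(1, 7), 2))), -27) = Add(Mul(-46, Add(5, Rational(2, 7))), -27) = Add(Mul(-46, Rational(37, 7)), -27) = Add(Rational(-1702, 7), -27) = Rational(-1891, 7)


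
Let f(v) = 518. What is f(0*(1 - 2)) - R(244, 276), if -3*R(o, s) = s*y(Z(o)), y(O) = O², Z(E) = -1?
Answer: 610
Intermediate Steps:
R(o, s) = -s/3 (R(o, s) = -s*(-1)²/3 = -s/3)
f(0*(1 - 2)) - R(244, 276) = 518 - (-1)*276/3 = 518 - 1*(-92) = 518 + 92 = 610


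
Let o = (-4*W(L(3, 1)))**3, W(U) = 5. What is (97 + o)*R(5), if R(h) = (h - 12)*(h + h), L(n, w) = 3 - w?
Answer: 553210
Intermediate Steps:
R(h) = 2*h*(-12 + h) (R(h) = (-12 + h)*(2*h) = 2*h*(-12 + h))
o = -8000 (o = (-4*5)**3 = (-20)**3 = -8000)
(97 + o)*R(5) = (97 - 8000)*(2*5*(-12 + 5)) = -15806*5*(-7) = -7903*(-70) = 553210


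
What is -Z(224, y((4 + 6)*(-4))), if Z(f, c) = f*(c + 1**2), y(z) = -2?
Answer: 224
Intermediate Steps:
Z(f, c) = f*(1 + c) (Z(f, c) = f*(c + 1) = f*(1 + c))
-Z(224, y((4 + 6)*(-4))) = -224*(1 - 2) = -224*(-1) = -1*(-224) = 224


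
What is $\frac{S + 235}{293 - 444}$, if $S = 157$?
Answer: $- \frac{392}{151} \approx -2.596$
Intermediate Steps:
$\frac{S + 235}{293 - 444} = \frac{157 + 235}{293 - 444} = \frac{392}{-151} = 392 \left(- \frac{1}{151}\right) = - \frac{392}{151}$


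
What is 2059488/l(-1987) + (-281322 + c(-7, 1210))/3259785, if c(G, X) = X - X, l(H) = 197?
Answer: 2237810889882/214059215 ≈ 10454.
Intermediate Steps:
c(G, X) = 0
2059488/l(-1987) + (-281322 + c(-7, 1210))/3259785 = 2059488/197 + (-281322 + 0)/3259785 = 2059488*(1/197) - 281322*1/3259785 = 2059488/197 - 93774/1086595 = 2237810889882/214059215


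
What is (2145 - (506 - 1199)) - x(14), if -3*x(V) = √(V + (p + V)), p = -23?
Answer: 2838 + √5/3 ≈ 2838.7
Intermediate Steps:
x(V) = -√(-23 + 2*V)/3 (x(V) = -√(V + (-23 + V))/3 = -√(-23 + 2*V)/3)
(2145 - (506 - 1199)) - x(14) = (2145 - (506 - 1199)) - (-1)*√(-23 + 2*14)/3 = (2145 - 1*(-693)) - (-1)*√(-23 + 28)/3 = (2145 + 693) - (-1)*√5/3 = 2838 + √5/3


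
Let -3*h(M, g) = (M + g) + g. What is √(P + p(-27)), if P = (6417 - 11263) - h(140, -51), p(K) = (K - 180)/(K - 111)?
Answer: I*√173946/6 ≈ 69.511*I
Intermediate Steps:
h(M, g) = -2*g/3 - M/3 (h(M, g) = -((M + g) + g)/3 = -(M + 2*g)/3 = -2*g/3 - M/3)
p(K) = (-180 + K)/(-111 + K)
P = -14500/3 (P = (6417 - 11263) - (-⅔*(-51) - ⅓*140) = -4846 - (34 - 140/3) = -4846 - 1*(-38/3) = -4846 + 38/3 = -14500/3 ≈ -4833.3)
√(P + p(-27)) = √(-14500/3 + (-180 - 27)/(-111 - 27)) = √(-14500/3 - 207/(-138)) = √(-14500/3 - 1/138*(-207)) = √(-14500/3 + 3/2) = √(-28991/6) = I*√173946/6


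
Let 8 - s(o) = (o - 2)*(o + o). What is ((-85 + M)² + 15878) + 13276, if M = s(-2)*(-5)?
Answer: 31179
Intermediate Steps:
s(o) = 8 - 2*o*(-2 + o) (s(o) = 8 - (o - 2)*(o + o) = 8 - (-2 + o)*2*o = 8 - 2*o*(-2 + o))
M = 40 (M = (8 - 2*(-2)² + 4*(-2))*(-5) = (8 - 2*4 - 8)*(-5) = (8 - 8 - 8)*(-5) = -8*(-5) = 40)
((-85 + M)² + 15878) + 13276 = ((-85 + 40)² + 15878) + 13276 = ((-45)² + 15878) + 13276 = (2025 + 15878) + 13276 = 17903 + 13276 = 31179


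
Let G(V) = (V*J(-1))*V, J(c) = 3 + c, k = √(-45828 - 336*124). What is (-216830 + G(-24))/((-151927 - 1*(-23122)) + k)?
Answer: 9260134930/5530271839 + 431356*I*√21873/16590815517 ≈ 1.6744 + 0.0038452*I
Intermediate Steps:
k = 2*I*√21873 (k = √(-45828 - 41664) = √(-87492) = 2*I*√21873 ≈ 295.79*I)
G(V) = 2*V² (G(V) = (V*(3 - 1))*V = (V*2)*V = (2*V)*V = 2*V²)
(-216830 + G(-24))/((-151927 - 1*(-23122)) + k) = (-216830 + 2*(-24)²)/((-151927 - 1*(-23122)) + 2*I*√21873) = (-216830 + 2*576)/((-151927 + 23122) + 2*I*√21873) = (-216830 + 1152)/(-128805 + 2*I*√21873) = -215678/(-128805 + 2*I*√21873)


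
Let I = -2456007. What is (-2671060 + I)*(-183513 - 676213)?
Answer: 4407872803642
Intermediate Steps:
(-2671060 + I)*(-183513 - 676213) = (-2671060 - 2456007)*(-183513 - 676213) = -5127067*(-859726) = 4407872803642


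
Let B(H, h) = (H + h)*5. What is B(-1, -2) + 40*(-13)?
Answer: -535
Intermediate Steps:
B(H, h) = 5*H + 5*h
B(-1, -2) + 40*(-13) = (5*(-1) + 5*(-2)) + 40*(-13) = (-5 - 10) - 520 = -15 - 520 = -535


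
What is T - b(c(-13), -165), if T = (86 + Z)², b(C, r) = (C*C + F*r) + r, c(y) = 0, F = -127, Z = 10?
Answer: -11574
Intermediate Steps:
b(C, r) = C² - 126*r (b(C, r) = (C*C - 127*r) + r = (C² - 127*r) + r = C² - 126*r)
T = 9216 (T = (86 + 10)² = 96² = 9216)
T - b(c(-13), -165) = 9216 - (0² - 126*(-165)) = 9216 - (0 + 20790) = 9216 - 1*20790 = 9216 - 20790 = -11574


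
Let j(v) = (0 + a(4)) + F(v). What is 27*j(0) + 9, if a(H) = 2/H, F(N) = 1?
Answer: 99/2 ≈ 49.500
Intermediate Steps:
j(v) = 3/2 (j(v) = (0 + 2/4) + 1 = (0 + 2*(¼)) + 1 = (0 + ½) + 1 = ½ + 1 = 3/2)
27*j(0) + 9 = 27*(3/2) + 9 = 81/2 + 9 = 99/2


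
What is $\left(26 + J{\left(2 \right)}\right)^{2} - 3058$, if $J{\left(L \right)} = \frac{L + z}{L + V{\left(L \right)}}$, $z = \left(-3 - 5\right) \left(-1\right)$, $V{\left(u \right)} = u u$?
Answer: $- \frac{20633}{9} \approx -2292.6$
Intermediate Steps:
$V{\left(u \right)} = u^{2}$
$z = 8$ ($z = \left(-8\right) \left(-1\right) = 8$)
$J{\left(L \right)} = \frac{8 + L}{L + L^{2}}$ ($J{\left(L \right)} = \frac{L + 8}{L + L^{2}} = \frac{8 + L}{L + L^{2}}$)
$\left(26 + J{\left(2 \right)}\right)^{2} - 3058 = \left(26 + \frac{8 + 2}{2 \left(1 + 2\right)}\right)^{2} - 3058 = \left(26 + \frac{1}{2} \cdot \frac{1}{3} \cdot 10\right)^{2} - 3058 = \left(26 + \frac{5}{3}\right)^{2} - 3058 = \left(\frac{83}{3}\right)^{2} - 3058 = \frac{6889}{9} - 3058 = - \frac{20633}{9}$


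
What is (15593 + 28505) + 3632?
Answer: 47730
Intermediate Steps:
(15593 + 28505) + 3632 = 44098 + 3632 = 47730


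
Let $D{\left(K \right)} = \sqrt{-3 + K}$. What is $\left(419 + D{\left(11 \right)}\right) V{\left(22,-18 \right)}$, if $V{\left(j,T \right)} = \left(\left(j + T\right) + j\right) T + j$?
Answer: $-186874 - 892 \sqrt{2} \approx -1.8814 \cdot 10^{5}$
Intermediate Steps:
$V{\left(j,T \right)} = j + T \left(T + 2 j\right)$ ($V{\left(j,T \right)} = \left(\left(T + j\right) + j\right) T + j = \left(T + 2 j\right) T + j = T \left(T + 2 j\right) + j = j + T \left(T + 2 j\right)$)
$\left(419 + D{\left(11 \right)}\right) V{\left(22,-18 \right)} = \left(419 + \sqrt{-3 + 11}\right) \left(22 + \left(-18\right)^{2} + 2 \left(-18\right) 22\right) = \left(419 + \sqrt{8}\right) \left(22 + 324 - 792\right) = \left(419 + 2 \sqrt{2}\right) \left(-446\right) = -186874 - 892 \sqrt{2}$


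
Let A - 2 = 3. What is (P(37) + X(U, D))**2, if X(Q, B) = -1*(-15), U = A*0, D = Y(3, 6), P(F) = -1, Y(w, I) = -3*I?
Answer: 196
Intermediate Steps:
A = 5 (A = 2 + 3 = 5)
D = -18 (D = -3*6 = -18)
U = 0 (U = 5*0 = 0)
X(Q, B) = 15
(P(37) + X(U, D))**2 = (-1 + 15)**2 = 14**2 = 196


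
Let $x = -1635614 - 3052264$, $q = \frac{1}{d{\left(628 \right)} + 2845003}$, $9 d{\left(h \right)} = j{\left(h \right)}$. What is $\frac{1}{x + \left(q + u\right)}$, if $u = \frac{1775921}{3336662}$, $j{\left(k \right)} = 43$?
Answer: $- \frac{3051266574155}{14303963821094752039} \approx -2.1332 \cdot 10^{-7}$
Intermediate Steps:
$d{\left(h \right)} = \frac{43}{9}$ ($d{\left(h \right)} = \frac{1}{9} \cdot 43 = \frac{43}{9}$)
$u = \frac{253703}{476666}$ ($u = 1775921 \cdot \frac{1}{3336662} = \frac{253703}{476666} \approx 0.53224$)
$q = \frac{9}{25605070}$ ($q = \frac{1}{\frac{43}{9} + 2845003} = \frac{1}{\frac{25605070}{9}} = \frac{9}{25605070} \approx 3.5149 \cdot 10^{-7}$)
$x = -4687878$
$\frac{1}{x + \left(q + u\right)} = \frac{1}{-4687878 + \left(\frac{9}{25605070} + \frac{253703}{476666}\right)} = \frac{1}{-4687878 + \frac{1624021841051}{3051266574155}} = \frac{1}{- \frac{14303963821094752039}{3051266574155}} = - \frac{3051266574155}{14303963821094752039}$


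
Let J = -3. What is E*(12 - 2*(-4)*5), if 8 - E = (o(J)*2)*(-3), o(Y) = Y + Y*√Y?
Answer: -520 - 936*I*√3 ≈ -520.0 - 1621.2*I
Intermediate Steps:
o(Y) = Y + Y^(3/2)
E = -10 - 18*I*√3 (E = 8 - (-3 + (-3)^(3/2))*2*(-3) = 8 - (-3 - 3*I*√3)*2*(-3) = 8 - (-6 - 6*I*√3)*(-3) = 8 - (18 + 18*I*√3) = 8 + (-18 - 18*I*√3) = -10 - 18*I*√3 ≈ -10.0 - 31.177*I)
E*(12 - 2*(-4)*5) = (-10 - 18*I*√3)*(12 - 2*(-4)*5) = (-10 - 18*I*√3)*(12 + 8*5) = (-10 - 18*I*√3)*(12 + 40) = (-10 - 18*I*√3)*52 = -520 - 936*I*√3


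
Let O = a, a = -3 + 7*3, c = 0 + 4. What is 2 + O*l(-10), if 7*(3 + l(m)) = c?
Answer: -292/7 ≈ -41.714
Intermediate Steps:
c = 4
l(m) = -17/7 (l(m) = -3 + (⅐)*4 = -3 + 4/7 = -17/7)
a = 18 (a = -3 + 21 = 18)
O = 18
2 + O*l(-10) = 2 + 18*(-17/7) = 2 - 306/7 = -292/7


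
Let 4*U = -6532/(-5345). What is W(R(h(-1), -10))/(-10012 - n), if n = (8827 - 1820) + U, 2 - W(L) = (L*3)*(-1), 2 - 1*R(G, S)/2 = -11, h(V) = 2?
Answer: -106900/22742047 ≈ -0.0047005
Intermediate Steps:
R(G, S) = 26 (R(G, S) = 4 - 2*(-11) = 4 + 22 = 26)
U = 1633/5345 (U = (-6532/(-5345))/4 = (-6532*(-1/5345))/4 = (¼)*(6532/5345) = 1633/5345 ≈ 0.30552)
W(L) = 2 + 3*L (W(L) = 2 - L*3*(-1) = 2 - 3*L*(-1) = 2 - (-3)*L = 2 + 3*L)
n = 37454048/5345 (n = (8827 - 1820) + 1633/5345 = 7007 + 1633/5345 = 37454048/5345 ≈ 7007.3)
W(R(h(-1), -10))/(-10012 - n) = (2 + 3*26)/(-10012 - 1*37454048/5345) = (2 + 78)/(-10012 - 37454048/5345) = 80/(-90968188/5345) = 80*(-5345/90968188) = -106900/22742047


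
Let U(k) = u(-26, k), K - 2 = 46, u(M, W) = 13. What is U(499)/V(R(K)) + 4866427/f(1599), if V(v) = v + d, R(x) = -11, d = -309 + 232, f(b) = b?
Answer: 428224789/140712 ≈ 3043.3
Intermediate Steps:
K = 48 (K = 2 + 46 = 48)
d = -77
V(v) = -77 + v (V(v) = v - 77 = -77 + v)
U(k) = 13
U(499)/V(R(K)) + 4866427/f(1599) = 13/(-77 - 11) + 4866427/1599 = 13/(-88) + 4866427*(1/1599) = 13*(-1/88) + 4866427/1599 = -13/88 + 4866427/1599 = 428224789/140712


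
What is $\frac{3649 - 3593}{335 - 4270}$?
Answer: $- \frac{56}{3935} \approx -0.014231$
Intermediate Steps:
$\frac{3649 - 3593}{335 - 4270} = \frac{56}{-3935} = 56 \left(- \frac{1}{3935}\right) = - \frac{56}{3935}$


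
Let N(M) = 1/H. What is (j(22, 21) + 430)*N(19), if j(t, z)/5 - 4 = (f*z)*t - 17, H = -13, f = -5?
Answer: 11185/13 ≈ 860.38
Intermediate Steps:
N(M) = -1/13 (N(M) = 1/(-13) = -1/13)
j(t, z) = -65 - 25*t*z (j(t, z) = 20 + 5*((-5*z)*t - 17) = 20 + 5*(-5*t*z - 17) = 20 + 5*(-17 - 5*t*z) = 20 + (-85 - 25*t*z) = -65 - 25*t*z)
(j(22, 21) + 430)*N(19) = ((-65 - 25*22*21) + 430)*(-1/13) = ((-65 - 11550) + 430)*(-1/13) = (-11615 + 430)*(-1/13) = -11185*(-1/13) = 11185/13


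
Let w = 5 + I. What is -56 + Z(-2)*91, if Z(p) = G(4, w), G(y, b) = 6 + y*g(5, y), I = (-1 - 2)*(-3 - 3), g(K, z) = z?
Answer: 1946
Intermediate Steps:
I = 18 (I = -3*(-6) = 18)
w = 23 (w = 5 + 18 = 23)
G(y, b) = 6 + y**2 (G(y, b) = 6 + y*y = 6 + y**2)
Z(p) = 22 (Z(p) = 6 + 4**2 = 6 + 16 = 22)
-56 + Z(-2)*91 = -56 + 22*91 = -56 + 2002 = 1946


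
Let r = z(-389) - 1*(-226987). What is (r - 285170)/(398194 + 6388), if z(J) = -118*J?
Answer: -12281/404582 ≈ -0.030355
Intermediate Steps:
r = 272889 (r = -118*(-389) - 1*(-226987) = 45902 + 226987 = 272889)
(r - 285170)/(398194 + 6388) = (272889 - 285170)/(398194 + 6388) = -12281/404582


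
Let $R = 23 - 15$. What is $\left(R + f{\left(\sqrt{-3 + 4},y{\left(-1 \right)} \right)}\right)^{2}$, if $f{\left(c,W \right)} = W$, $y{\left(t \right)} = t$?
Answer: $49$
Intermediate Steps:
$R = 8$ ($R = 23 - 15 = 8$)
$\left(R + f{\left(\sqrt{-3 + 4},y{\left(-1 \right)} \right)}\right)^{2} = \left(8 - 1\right)^{2} = 7^{2} = 49$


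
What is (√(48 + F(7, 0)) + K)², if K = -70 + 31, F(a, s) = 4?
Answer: 1573 - 156*√13 ≈ 1010.5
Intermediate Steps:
K = -39
(√(48 + F(7, 0)) + K)² = (√(48 + 4) - 39)² = (√52 - 39)² = (2*√13 - 39)² = (-39 + 2*√13)²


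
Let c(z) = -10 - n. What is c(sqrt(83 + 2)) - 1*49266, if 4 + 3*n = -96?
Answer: -147728/3 ≈ -49243.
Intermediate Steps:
n = -100/3 (n = -4/3 + (1/3)*(-96) = -4/3 - 32 = -100/3 ≈ -33.333)
c(z) = 70/3 (c(z) = -10 - 1*(-100/3) = -10 + 100/3 = 70/3)
c(sqrt(83 + 2)) - 1*49266 = 70/3 - 1*49266 = 70/3 - 49266 = -147728/3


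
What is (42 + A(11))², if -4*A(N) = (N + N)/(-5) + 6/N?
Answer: 5583769/3025 ≈ 1845.9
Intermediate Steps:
A(N) = -3/(2*N) + N/10 (A(N) = -((N + N)/(-5) + 6/N)/4 = -((2*N)*(-⅕) + 6/N)/4 = -(-2*N/5 + 6/N)/4 = -(6/N - 2*N/5)/4 = -3/(2*N) + N/10)
(42 + A(11))² = (42 + (⅒)*(-15 + 11²)/11)² = (42 + (⅒)*(1/11)*(-15 + 121))² = (42 + (⅒)*(1/11)*106)² = (42 + 53/55)² = (2363/55)² = 5583769/3025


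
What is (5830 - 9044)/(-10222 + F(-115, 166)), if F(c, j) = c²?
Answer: -3214/3003 ≈ -1.0703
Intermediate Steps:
(5830 - 9044)/(-10222 + F(-115, 166)) = (5830 - 9044)/(-10222 + (-115)²) = -3214/(-10222 + 13225) = -3214/3003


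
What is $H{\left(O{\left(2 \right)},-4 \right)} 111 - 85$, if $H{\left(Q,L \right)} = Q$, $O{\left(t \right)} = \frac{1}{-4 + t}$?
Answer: $- \frac{281}{2} \approx -140.5$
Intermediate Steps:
$H{\left(O{\left(2 \right)},-4 \right)} 111 - 85 = \frac{1}{-4 + 2} \cdot 111 - 85 = \frac{1}{-2} \cdot 111 - 85 = \left(- \frac{1}{2}\right) 111 - 85 = - \frac{111}{2} - 85 = - \frac{281}{2}$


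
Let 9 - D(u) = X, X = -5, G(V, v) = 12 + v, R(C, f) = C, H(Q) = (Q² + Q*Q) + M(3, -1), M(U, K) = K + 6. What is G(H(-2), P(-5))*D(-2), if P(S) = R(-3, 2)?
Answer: 126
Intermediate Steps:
M(U, K) = 6 + K
H(Q) = 5 + 2*Q² (H(Q) = (Q² + Q*Q) + (6 - 1) = (Q² + Q²) + 5 = 2*Q² + 5 = 5 + 2*Q²)
P(S) = -3
D(u) = 14 (D(u) = 9 - 1*(-5) = 9 + 5 = 14)
G(H(-2), P(-5))*D(-2) = (12 - 3)*14 = 9*14 = 126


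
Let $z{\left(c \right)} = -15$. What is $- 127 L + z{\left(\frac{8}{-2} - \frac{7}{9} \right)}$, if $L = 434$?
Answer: $-55133$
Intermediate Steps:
$- 127 L + z{\left(\frac{8}{-2} - \frac{7}{9} \right)} = \left(-127\right) 434 - 15 = -55118 - 15 = -55133$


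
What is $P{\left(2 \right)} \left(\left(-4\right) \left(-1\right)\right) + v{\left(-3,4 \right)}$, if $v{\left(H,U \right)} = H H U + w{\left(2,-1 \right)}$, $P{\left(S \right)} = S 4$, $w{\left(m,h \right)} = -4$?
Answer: $64$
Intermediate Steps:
$P{\left(S \right)} = 4 S$
$v{\left(H,U \right)} = -4 + U H^{2}$ ($v{\left(H,U \right)} = H H U - 4 = H^{2} U - 4 = U H^{2} - 4 = -4 + U H^{2}$)
$P{\left(2 \right)} \left(\left(-4\right) \left(-1\right)\right) + v{\left(-3,4 \right)} = 4 \cdot 2 \left(\left(-4\right) \left(-1\right)\right) - \left(4 - 4 \left(-3\right)^{2}\right) = 8 \cdot 4 + \left(-4 + 4 \cdot 9\right) = 32 + \left(-4 + 36\right) = 32 + 32 = 64$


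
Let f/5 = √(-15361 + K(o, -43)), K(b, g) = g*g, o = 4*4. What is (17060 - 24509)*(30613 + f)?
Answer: -228036237 - 74490*I*√3378 ≈ -2.2804e+8 - 4.3294e+6*I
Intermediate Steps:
o = 16
K(b, g) = g²
f = 10*I*√3378 (f = 5*√(-15361 + (-43)²) = 5*√(-15361 + 1849) = 5*√(-13512) = 5*(2*I*√3378) = 10*I*√3378 ≈ 581.21*I)
(17060 - 24509)*(30613 + f) = (17060 - 24509)*(30613 + 10*I*√3378) = -7449*(30613 + 10*I*√3378) = -228036237 - 74490*I*√3378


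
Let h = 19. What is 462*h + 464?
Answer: 9242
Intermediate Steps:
462*h + 464 = 462*19 + 464 = 8778 + 464 = 9242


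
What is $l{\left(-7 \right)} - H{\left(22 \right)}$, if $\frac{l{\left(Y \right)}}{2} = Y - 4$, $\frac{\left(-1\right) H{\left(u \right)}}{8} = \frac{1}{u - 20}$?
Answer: $-18$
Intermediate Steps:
$H{\left(u \right)} = - \frac{8}{-20 + u}$ ($H{\left(u \right)} = - \frac{8}{u - 20} = - \frac{8}{-20 + u}$)
$l{\left(Y \right)} = -8 + 2 Y$ ($l{\left(Y \right)} = 2 \left(Y - 4\right) = 2 \left(-4 + Y\right) = -8 + 2 Y$)
$l{\left(-7 \right)} - H{\left(22 \right)} = \left(-8 + 2 \left(-7\right)\right) - - \frac{8}{-20 + 22} = \left(-8 - 14\right) - - \frac{8}{2} = -22 - \left(-8\right) \frac{1}{2} = -22 - -4 = -22 + 4 = -18$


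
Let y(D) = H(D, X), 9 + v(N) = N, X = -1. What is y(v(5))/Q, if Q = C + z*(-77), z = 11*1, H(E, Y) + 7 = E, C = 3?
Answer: 11/844 ≈ 0.013033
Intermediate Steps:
H(E, Y) = -7 + E
v(N) = -9 + N
y(D) = -7 + D
z = 11
Q = -844 (Q = 3 + 11*(-77) = 3 - 847 = -844)
y(v(5))/Q = (-7 + (-9 + 5))/(-844) = (-7 - 4)*(-1/844) = -11*(-1/844) = 11/844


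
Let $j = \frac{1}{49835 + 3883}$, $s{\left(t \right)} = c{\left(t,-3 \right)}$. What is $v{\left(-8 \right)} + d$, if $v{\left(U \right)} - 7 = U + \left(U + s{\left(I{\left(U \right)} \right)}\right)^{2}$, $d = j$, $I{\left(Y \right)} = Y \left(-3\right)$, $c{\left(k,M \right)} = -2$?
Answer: $\frac{5318083}{53718} \approx 99.0$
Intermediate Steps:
$I{\left(Y \right)} = - 3 Y$
$s{\left(t \right)} = -2$
$j = \frac{1}{53718} \approx 1.8616 \cdot 10^{-5}$
$d = \frac{1}{53718} \approx 1.8616 \cdot 10^{-5}$
$v{\left(U \right)} = 7 + U + \left(-2 + U\right)^{2}$ ($v{\left(U \right)} = 7 + \left(U + \left(U - 2\right)^{2}\right) = 7 + \left(U + \left(-2 + U\right)^{2}\right) = 7 + U + \left(-2 + U\right)^{2}$)
$v{\left(-8 \right)} + d = \left(7 - 8 + \left(-2 - 8\right)^{2}\right) + \frac{1}{53718} = \left(7 - 8 + \left(-10\right)^{2}\right) + \frac{1}{53718} = \left(7 - 8 + 100\right) + \frac{1}{53718} = 99 + \frac{1}{53718} = \frac{5318083}{53718}$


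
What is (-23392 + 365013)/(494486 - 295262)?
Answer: 341621/199224 ≈ 1.7148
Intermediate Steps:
(-23392 + 365013)/(494486 - 295262) = 341621/199224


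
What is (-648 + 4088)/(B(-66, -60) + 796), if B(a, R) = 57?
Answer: 3440/853 ≈ 4.0328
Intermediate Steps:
(-648 + 4088)/(B(-66, -60) + 796) = (-648 + 4088)/(57 + 796) = 3440/853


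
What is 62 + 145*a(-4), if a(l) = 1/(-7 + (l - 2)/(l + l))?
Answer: 194/5 ≈ 38.800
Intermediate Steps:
a(l) = 1/(-7 + (-2 + l)/(2*l)) (a(l) = 1/(-7 + (-2 + l)/((2*l))) = 1/(-7 + (-2 + l)*(1/(2*l))) = 1/(-7 + (-2 + l)/(2*l)))
62 + 145*a(-4) = 62 + 145*(-2*(-4)/(2 + 13*(-4))) = 62 + 145*(-2*(-4)/(2 - 52)) = 62 + 145*(-2*(-4)/(-50)) = 62 + 145*(-2*(-4)*(-1/50)) = 62 + 145*(-4/25) = 62 - 116/5 = 194/5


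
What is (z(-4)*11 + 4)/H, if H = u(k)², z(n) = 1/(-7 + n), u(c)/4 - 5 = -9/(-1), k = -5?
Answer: 3/3136 ≈ 0.00095663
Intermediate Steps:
u(c) = 56 (u(c) = 20 + 4*(-9/(-1)) = 20 + 4*(-9*(-1)) = 20 + 4*9 = 20 + 36 = 56)
H = 3136 (H = 56² = 3136)
(z(-4)*11 + 4)/H = (11/(-7 - 4) + 4)/3136 = (11/(-11) + 4)*(1/3136) = (-1/11*11 + 4)*(1/3136) = (-1 + 4)*(1/3136) = 3*(1/3136) = 3/3136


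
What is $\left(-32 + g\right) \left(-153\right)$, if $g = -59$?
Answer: $13923$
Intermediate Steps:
$\left(-32 + g\right) \left(-153\right) = \left(-32 - 59\right) \left(-153\right) = \left(-91\right) \left(-153\right) = 13923$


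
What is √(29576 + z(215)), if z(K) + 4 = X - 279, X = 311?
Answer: 2*√7401 ≈ 172.06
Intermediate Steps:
z(K) = 28 (z(K) = -4 + (311 - 279) = -4 + 32 = 28)
√(29576 + z(215)) = √(29576 + 28) = √29604 = 2*√7401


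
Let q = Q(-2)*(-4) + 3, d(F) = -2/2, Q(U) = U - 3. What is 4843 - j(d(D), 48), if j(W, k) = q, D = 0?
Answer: 4820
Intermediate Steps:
Q(U) = -3 + U
d(F) = -1 (d(F) = -2*½ = -1)
q = 23 (q = (-3 - 2)*(-4) + 3 = -5*(-4) + 3 = 20 + 3 = 23)
j(W, k) = 23
4843 - j(d(D), 48) = 4843 - 1*23 = 4843 - 23 = 4820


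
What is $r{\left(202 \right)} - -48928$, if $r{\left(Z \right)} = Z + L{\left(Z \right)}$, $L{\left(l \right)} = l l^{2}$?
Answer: $8291538$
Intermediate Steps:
$L{\left(l \right)} = l^{3}$
$r{\left(Z \right)} = Z + Z^{3}$
$r{\left(202 \right)} - -48928 = \left(202 + 202^{3}\right) - -48928 = \left(202 + 8242408\right) + 48928 = 8242610 + 48928 = 8291538$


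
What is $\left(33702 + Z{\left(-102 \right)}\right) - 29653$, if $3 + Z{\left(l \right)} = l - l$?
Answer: $4046$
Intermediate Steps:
$Z{\left(l \right)} = -3$ ($Z{\left(l \right)} = -3 + \left(l - l\right) = -3 + 0 = -3$)
$\left(33702 + Z{\left(-102 \right)}\right) - 29653 = \left(33702 - 3\right) - 29653 = 33699 - 29653 = 4046$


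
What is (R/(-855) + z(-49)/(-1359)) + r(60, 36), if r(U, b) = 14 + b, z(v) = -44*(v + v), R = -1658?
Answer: 699552/14345 ≈ 48.766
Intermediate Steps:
z(v) = -88*v
(R/(-855) + z(-49)/(-1359)) + r(60, 36) = (-1658/(-855) - 88*(-49)/(-1359)) + (14 + 36) = (-1658*(-1/855) + 4312*(-1/1359)) + 50 = (1658/855 - 4312/1359) + 50 = -17698/14345 + 50 = 699552/14345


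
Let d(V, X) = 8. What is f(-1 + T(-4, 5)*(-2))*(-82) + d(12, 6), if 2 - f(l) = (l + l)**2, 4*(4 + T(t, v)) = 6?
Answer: 5092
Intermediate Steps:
T(t, v) = -5/2 (T(t, v) = -4 + (1/4)*6 = -4 + 3/2 = -5/2)
f(l) = 2 - 4*l**2 (f(l) = 2 - (l + l)**2 = 2 - (2*l)**2 = 2 - 4*l**2)
f(-1 + T(-4, 5)*(-2))*(-82) + d(12, 6) = (2 - 4*(-1 - 5/2*(-2))**2)*(-82) + 8 = (2 - 4*(-1 + 5)**2)*(-82) + 8 = (2 - 4*4**2)*(-82) + 8 = (2 - 4*16)*(-82) + 8 = (2 - 64)*(-82) + 8 = -62*(-82) + 8 = 5084 + 8 = 5092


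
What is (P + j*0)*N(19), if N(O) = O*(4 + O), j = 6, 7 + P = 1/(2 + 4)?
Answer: -17917/6 ≈ -2986.2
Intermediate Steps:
P = -41/6 (P = -7 + 1/(2 + 4) = -7 + 1/6 = -7 + ⅙ = -41/6 ≈ -6.8333)
(P + j*0)*N(19) = (-41/6 + 6*0)*(19*(4 + 19)) = (-41/6 + 0)*(19*23) = -41/6*437 = -17917/6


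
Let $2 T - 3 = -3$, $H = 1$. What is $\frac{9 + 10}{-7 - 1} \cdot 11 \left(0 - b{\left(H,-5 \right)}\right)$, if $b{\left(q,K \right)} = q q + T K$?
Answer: $\frac{209}{8} \approx 26.125$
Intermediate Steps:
$T = 0$ ($T = \frac{3}{2} + \frac{1}{2} \left(-3\right) = \frac{3}{2} - \frac{3}{2} = 0$)
$b{\left(q,K \right)} = q^{2}$ ($b{\left(q,K \right)} = q q + 0 K = q^{2} + 0 = q^{2}$)
$\frac{9 + 10}{-7 - 1} \cdot 11 \left(0 - b{\left(H,-5 \right)}\right) = \frac{9 + 10}{-7 - 1} \cdot 11 \left(0 - 1^{2}\right) = \frac{19}{-8} \cdot 11 \left(0 - 1\right) = 19 \left(- \frac{1}{8}\right) 11 \left(0 - 1\right) = \left(- \frac{19}{8}\right) 11 \left(-1\right) = \left(- \frac{209}{8}\right) \left(-1\right) = \frac{209}{8}$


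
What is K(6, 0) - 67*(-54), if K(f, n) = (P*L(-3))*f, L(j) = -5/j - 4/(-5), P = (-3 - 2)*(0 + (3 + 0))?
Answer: 3396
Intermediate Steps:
P = -15 (P = -5*(0 + 3) = -5*3 = -15)
L(j) = ⅘ - 5/j (L(j) = -5/j - 4*(-⅕) = -5/j + ⅘ = ⅘ - 5/j)
K(f, n) = -37*f (K(f, n) = (-15*(⅘ - 5/(-3)))*f = (-15*(⅘ - 5*(-⅓)))*f = (-15*(⅘ + 5/3))*f = (-15*37/15)*f = -37*f)
K(6, 0) - 67*(-54) = -37*6 - 67*(-54) = -222 + 3618 = 3396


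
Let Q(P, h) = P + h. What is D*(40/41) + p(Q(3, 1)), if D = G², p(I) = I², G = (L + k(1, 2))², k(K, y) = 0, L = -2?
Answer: 1296/41 ≈ 31.610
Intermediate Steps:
G = 4 (G = (-2 + 0)² = (-2)² = 4)
D = 16 (D = 4² = 16)
D*(40/41) + p(Q(3, 1)) = 16*(40/41) + (3 + 1)² = 16*(40*(1/41)) + 4² = 16*(40/41) + 16 = 640/41 + 16 = 1296/41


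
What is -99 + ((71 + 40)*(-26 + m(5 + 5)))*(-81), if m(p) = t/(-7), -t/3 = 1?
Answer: 1608696/7 ≈ 2.2981e+5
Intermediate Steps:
t = -3 (t = -3*1 = -3)
m(p) = 3/7 (m(p) = -3/(-7) = -3*(-1/7) = 3/7)
-99 + ((71 + 40)*(-26 + m(5 + 5)))*(-81) = -99 + ((71 + 40)*(-26 + 3/7))*(-81) = -99 + (111*(-179/7))*(-81) = -99 - 19869/7*(-81) = -99 + 1609389/7 = 1608696/7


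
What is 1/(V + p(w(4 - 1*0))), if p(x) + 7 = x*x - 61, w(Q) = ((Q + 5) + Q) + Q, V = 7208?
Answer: 1/7429 ≈ 0.00013461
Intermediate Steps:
w(Q) = 5 + 3*Q (w(Q) = ((5 + Q) + Q) + Q = (5 + 2*Q) + Q = 5 + 3*Q)
p(x) = -68 + x**2 (p(x) = -7 + (x*x - 61) = -7 + (x**2 - 61) = -7 + (-61 + x**2) = -68 + x**2)
1/(V + p(w(4 - 1*0))) = 1/(7208 + (-68 + (5 + 3*(4 - 1*0))**2)) = 1/(7208 + (-68 + (5 + 3*(4 + 0))**2)) = 1/(7208 + (-68 + (5 + 3*4)**2)) = 1/(7208 + (-68 + (5 + 12)**2)) = 1/(7208 + (-68 + 17**2)) = 1/(7208 + (-68 + 289)) = 1/(7208 + 221) = 1/7429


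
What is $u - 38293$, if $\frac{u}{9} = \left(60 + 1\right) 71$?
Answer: $686$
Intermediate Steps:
$u = 38979$ ($u = 9 \left(60 + 1\right) 71 = 9 \cdot 61 \cdot 71 = 9 \cdot 4331 = 38979$)
$u - 38293 = 38979 - 38293 = 686$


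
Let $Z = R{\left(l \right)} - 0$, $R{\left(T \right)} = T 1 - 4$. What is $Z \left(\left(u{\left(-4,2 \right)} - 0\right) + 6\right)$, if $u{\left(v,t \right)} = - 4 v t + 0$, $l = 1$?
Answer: $-114$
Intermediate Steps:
$u{\left(v,t \right)} = - 4 t v$ ($u{\left(v,t \right)} = - 4 t v + 0 = - 4 t v$)
$R{\left(T \right)} = -4 + T$ ($R{\left(T \right)} = T - 4 = -4 + T$)
$Z = -3$ ($Z = \left(-4 + 1\right) - 0 = -3 + 0 = -3$)
$Z \left(\left(u{\left(-4,2 \right)} - 0\right) + 6\right) = - 3 \left(\left(\left(-4\right) 2 \left(-4\right) - 0\right) + 6\right) = - 3 \left(\left(32 + 0\right) + 6\right) = - 3 \left(32 + 6\right) = \left(-3\right) 38 = -114$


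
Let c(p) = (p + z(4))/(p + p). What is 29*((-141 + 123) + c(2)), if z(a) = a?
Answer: -957/2 ≈ -478.50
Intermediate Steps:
c(p) = (4 + p)/(2*p) (c(p) = (p + 4)/(p + p) = (4 + p)/((2*p)) = (4 + p)*(1/(2*p)) = (4 + p)/(2*p))
29*((-141 + 123) + c(2)) = 29*((-141 + 123) + (1/2)*(4 + 2)/2) = 29*(-18 + (1/2)*(1/2)*6) = 29*(-18 + 3/2) = 29*(-33/2) = -957/2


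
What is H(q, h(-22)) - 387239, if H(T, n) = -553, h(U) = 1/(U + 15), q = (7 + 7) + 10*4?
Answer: -387792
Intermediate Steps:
q = 54 (q = 14 + 40 = 54)
h(U) = 1/(15 + U)
H(q, h(-22)) - 387239 = -553 - 387239 = -387792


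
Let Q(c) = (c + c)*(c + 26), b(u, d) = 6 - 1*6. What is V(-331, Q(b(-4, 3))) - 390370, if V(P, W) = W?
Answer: -390370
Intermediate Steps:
b(u, d) = 0 (b(u, d) = 6 - 6 = 0)
Q(c) = 2*c*(26 + c) (Q(c) = (2*c)*(26 + c) = 2*c*(26 + c))
V(-331, Q(b(-4, 3))) - 390370 = 2*0*(26 + 0) - 390370 = 2*0*26 - 390370 = 0 - 390370 = -390370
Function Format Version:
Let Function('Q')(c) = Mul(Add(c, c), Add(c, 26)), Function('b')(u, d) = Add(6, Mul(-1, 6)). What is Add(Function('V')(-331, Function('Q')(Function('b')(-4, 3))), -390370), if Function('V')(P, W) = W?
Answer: -390370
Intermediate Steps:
Function('b')(u, d) = 0 (Function('b')(u, d) = Add(6, -6) = 0)
Function('Q')(c) = Mul(2, c, Add(26, c)) (Function('Q')(c) = Mul(Mul(2, c), Add(26, c)) = Mul(2, c, Add(26, c)))
Add(Function('V')(-331, Function('Q')(Function('b')(-4, 3))), -390370) = Add(Mul(2, 0, Add(26, 0)), -390370) = Add(Mul(2, 0, 26), -390370) = Add(0, -390370) = -390370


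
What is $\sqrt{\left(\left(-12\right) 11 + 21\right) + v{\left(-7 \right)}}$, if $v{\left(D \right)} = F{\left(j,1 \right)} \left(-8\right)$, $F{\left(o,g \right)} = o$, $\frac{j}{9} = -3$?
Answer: $\sqrt{105} \approx 10.247$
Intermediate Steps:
$j = -27$ ($j = 9 \left(-3\right) = -27$)
$v{\left(D \right)} = 216$ ($v{\left(D \right)} = \left(-27\right) \left(-8\right) = 216$)
$\sqrt{\left(\left(-12\right) 11 + 21\right) + v{\left(-7 \right)}} = \sqrt{\left(\left(-12\right) 11 + 21\right) + 216} = \sqrt{\left(-132 + 21\right) + 216} = \sqrt{-111 + 216} = \sqrt{105}$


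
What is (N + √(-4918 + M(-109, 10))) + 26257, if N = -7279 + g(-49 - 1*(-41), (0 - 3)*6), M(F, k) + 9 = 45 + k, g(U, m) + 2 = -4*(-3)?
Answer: 18988 + 2*I*√1218 ≈ 18988.0 + 69.8*I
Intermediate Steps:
g(U, m) = 10 (g(U, m) = -2 - 4*(-3) = -2 + 12 = 10)
M(F, k) = 36 + k (M(F, k) = -9 + (45 + k) = 36 + k)
N = -7269 (N = -7279 + 10 = -7269)
(N + √(-4918 + M(-109, 10))) + 26257 = (-7269 + √(-4918 + (36 + 10))) + 26257 = (-7269 + √(-4918 + 46)) + 26257 = (-7269 + √(-4872)) + 26257 = (-7269 + 2*I*√1218) + 26257 = 18988 + 2*I*√1218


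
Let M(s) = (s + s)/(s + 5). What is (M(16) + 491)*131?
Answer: 1354933/21 ≈ 64521.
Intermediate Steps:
M(s) = 2*s/(5 + s) (M(s) = (2*s)/(5 + s) = 2*s/(5 + s))
(M(16) + 491)*131 = (2*16/(5 + 16) + 491)*131 = (2*16/21 + 491)*131 = (2*16*(1/21) + 491)*131 = (32/21 + 491)*131 = (10343/21)*131 = 1354933/21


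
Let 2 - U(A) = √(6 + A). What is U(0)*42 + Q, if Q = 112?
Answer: 196 - 42*√6 ≈ 93.121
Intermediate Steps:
U(A) = 2 - √(6 + A)
U(0)*42 + Q = (2 - √(6 + 0))*42 + 112 = (2 - √6)*42 + 112 = (84 - 42*√6) + 112 = 196 - 42*√6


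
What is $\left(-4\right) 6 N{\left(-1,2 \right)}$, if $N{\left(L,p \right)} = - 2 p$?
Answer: $96$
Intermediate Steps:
$\left(-4\right) 6 N{\left(-1,2 \right)} = \left(-4\right) 6 \left(\left(-2\right) 2\right) = \left(-24\right) \left(-4\right) = 96$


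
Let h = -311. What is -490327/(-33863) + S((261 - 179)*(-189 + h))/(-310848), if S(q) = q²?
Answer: -887051341136/164472591 ≈ -5393.3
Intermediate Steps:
-490327/(-33863) + S((261 - 179)*(-189 + h))/(-310848) = -490327/(-33863) + ((261 - 179)*(-189 - 311))²/(-310848) = -490327*(-1/33863) + (82*(-500))²*(-1/310848) = 490327/33863 + (-41000)²*(-1/310848) = 490327/33863 + 1681000000*(-1/310848) = 490327/33863 - 26265625/4857 = -887051341136/164472591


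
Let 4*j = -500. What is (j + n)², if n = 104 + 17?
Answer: 16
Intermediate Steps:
n = 121
j = -125 (j = (¼)*(-500) = -125)
(j + n)² = (-125 + 121)² = (-4)² = 16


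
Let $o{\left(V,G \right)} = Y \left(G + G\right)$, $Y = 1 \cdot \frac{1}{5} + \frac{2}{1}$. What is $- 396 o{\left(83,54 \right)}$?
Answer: $- \frac{470448}{5} \approx -94090.0$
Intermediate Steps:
$Y = \frac{11}{5}$ ($Y = 1 \cdot \frac{1}{5} + 2 \cdot 1 = \frac{1}{5} + 2 = \frac{11}{5} \approx 2.2$)
$o{\left(V,G \right)} = \frac{22 G}{5}$ ($o{\left(V,G \right)} = \frac{11 \left(G + G\right)}{5} = \frac{11 \cdot 2 G}{5} = \frac{22 G}{5}$)
$- 396 o{\left(83,54 \right)} = - 396 \cdot \frac{22}{5} \cdot 54 = \left(-396\right) \frac{1188}{5} = - \frac{470448}{5}$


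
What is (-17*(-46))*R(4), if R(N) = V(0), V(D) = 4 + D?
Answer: 3128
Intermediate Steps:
R(N) = 4 (R(N) = 4 + 0 = 4)
(-17*(-46))*R(4) = -17*(-46)*4 = 782*4 = 3128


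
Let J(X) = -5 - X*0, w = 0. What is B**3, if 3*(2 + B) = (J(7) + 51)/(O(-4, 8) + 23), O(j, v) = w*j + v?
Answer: -2744000/804357 ≈ -3.4114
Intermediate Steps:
J(X) = -5 (J(X) = -5 - 1*0 = -5 + 0 = -5)
O(j, v) = v (O(j, v) = 0*j + v = 0 + v = v)
B = -140/93 (B = -2 + ((-5 + 51)/(8 + 23))/3 = -2 + (46/31)/3 = -2 + (46*(1/31))/3 = -2 + (1/3)*(46/31) = -2 + 46/93 = -140/93 ≈ -1.5054)
B**3 = (-140/93)**3 = -2744000/804357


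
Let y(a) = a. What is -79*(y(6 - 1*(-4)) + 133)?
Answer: -11297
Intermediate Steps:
-79*(y(6 - 1*(-4)) + 133) = -79*((6 - 1*(-4)) + 133) = -79*((6 + 4) + 133) = -79*(10 + 133) = -79*143 = -11297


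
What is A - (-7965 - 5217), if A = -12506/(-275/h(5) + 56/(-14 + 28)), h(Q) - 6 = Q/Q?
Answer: 257192/19 ≈ 13536.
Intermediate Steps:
h(Q) = 7 (h(Q) = 6 + Q/Q = 6 + 1 = 7)
A = 6734/19 (A = -12506/(-275/7 + 56/(-14 + 28)) = -12506/(-275*⅐ + 56/14) = -12506/(-275/7 + 56*(1/14)) = -12506/(-275/7 + 4) = -12506/(-247/7) = -12506*(-7)/247 = -37*(-182/19) = 6734/19 ≈ 354.42)
A - (-7965 - 5217) = 6734/19 - (-7965 - 5217) = 6734/19 - 1*(-13182) = 6734/19 + 13182 = 257192/19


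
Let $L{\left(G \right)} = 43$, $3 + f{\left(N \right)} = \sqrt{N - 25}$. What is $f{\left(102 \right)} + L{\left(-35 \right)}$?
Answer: $40 + \sqrt{77} \approx 48.775$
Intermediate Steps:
$f{\left(N \right)} = -3 + \sqrt{-25 + N}$ ($f{\left(N \right)} = -3 + \sqrt{N - 25} = -3 + \sqrt{-25 + N}$)
$f{\left(102 \right)} + L{\left(-35 \right)} = \left(-3 + \sqrt{-25 + 102}\right) + 43 = \left(-3 + \sqrt{77}\right) + 43 = 40 + \sqrt{77}$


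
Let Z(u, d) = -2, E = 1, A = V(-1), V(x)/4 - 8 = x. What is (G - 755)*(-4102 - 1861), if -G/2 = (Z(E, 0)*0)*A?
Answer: 4502065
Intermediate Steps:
V(x) = 32 + 4*x
A = 28 (A = 32 + 4*(-1) = 32 - 4 = 28)
G = 0 (G = -2*(-2*0)*28 = -0*28 = -2*0 = 0)
(G - 755)*(-4102 - 1861) = (0 - 755)*(-4102 - 1861) = -755*(-5963) = 4502065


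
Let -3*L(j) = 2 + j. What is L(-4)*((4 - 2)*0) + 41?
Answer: 41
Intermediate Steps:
L(j) = -2/3 - j/3 (L(j) = -(2 + j)/3 = -2/3 - j/3)
L(-4)*((4 - 2)*0) + 41 = (-2/3 - 1/3*(-4))*((4 - 2)*0) + 41 = (-2/3 + 4/3)*(2*0) + 41 = (2/3)*0 + 41 = 0 + 41 = 41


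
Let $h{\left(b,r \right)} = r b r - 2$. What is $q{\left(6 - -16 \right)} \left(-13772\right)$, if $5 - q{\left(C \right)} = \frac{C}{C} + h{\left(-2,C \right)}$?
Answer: $-13413928$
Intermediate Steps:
$h{\left(b,r \right)} = -2 + b r^{2}$ ($h{\left(b,r \right)} = b r r - 2 = b r^{2} - 2 = -2 + b r^{2}$)
$q{\left(C \right)} = 6 + 2 C^{2}$ ($q{\left(C \right)} = 5 - \left(\frac{C}{C} - \left(2 + 2 C^{2}\right)\right) = 5 - \left(1 - \left(2 + 2 C^{2}\right)\right) = 5 - \left(-1 - 2 C^{2}\right) = 5 + \left(1 + 2 C^{2}\right) = 6 + 2 C^{2}$)
$q{\left(6 - -16 \right)} \left(-13772\right) = \left(6 + 2 \left(6 - -16\right)^{2}\right) \left(-13772\right) = \left(6 + 2 \left(6 + 16\right)^{2}\right) \left(-13772\right) = \left(6 + 2 \cdot 22^{2}\right) \left(-13772\right) = \left(6 + 2 \cdot 484\right) \left(-13772\right) = \left(6 + 968\right) \left(-13772\right) = 974 \left(-13772\right) = -13413928$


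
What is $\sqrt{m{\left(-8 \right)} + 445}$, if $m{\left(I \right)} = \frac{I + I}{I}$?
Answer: $\sqrt{447} \approx 21.142$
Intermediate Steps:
$m{\left(I \right)} = 2$ ($m{\left(I \right)} = \frac{2 I}{I} = 2$)
$\sqrt{m{\left(-8 \right)} + 445} = \sqrt{2 + 445} = \sqrt{447}$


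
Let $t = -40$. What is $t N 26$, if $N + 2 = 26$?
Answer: $-24960$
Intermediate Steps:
$N = 24$ ($N = -2 + 26 = 24$)
$t N 26 = \left(-40\right) 24 \cdot 26 = \left(-960\right) 26 = -24960$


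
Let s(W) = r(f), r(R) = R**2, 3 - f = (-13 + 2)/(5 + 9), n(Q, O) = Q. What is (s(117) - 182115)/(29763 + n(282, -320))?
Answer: -35691731/5888820 ≈ -6.0609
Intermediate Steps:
f = 53/14 (f = 3 - (-13 + 2)/(5 + 9) = 3 - (-11)/14 = 3 - 1*(-11/14) = 3 + 11/14 = 53/14 ≈ 3.7857)
s(W) = 2809/196 (s(W) = (53/14)**2 = 2809/196)
(s(117) - 182115)/(29763 + n(282, -320)) = (2809/196 - 182115)/(29763 + 282) = -35691731/196/30045 = -35691731/196*1/30045 = -35691731/5888820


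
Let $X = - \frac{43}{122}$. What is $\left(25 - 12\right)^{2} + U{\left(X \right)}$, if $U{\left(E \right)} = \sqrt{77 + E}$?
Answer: $169 + \frac{3 \sqrt{126758}}{122} \approx 177.75$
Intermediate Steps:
$X = - \frac{43}{122}$ ($X = \left(-43\right) \frac{1}{122} = - \frac{43}{122} \approx -0.35246$)
$\left(25 - 12\right)^{2} + U{\left(X \right)} = \left(25 - 12\right)^{2} + \sqrt{77 - \frac{43}{122}} = 13^{2} + \sqrt{\frac{9351}{122}} = 169 + \frac{3 \sqrt{126758}}{122}$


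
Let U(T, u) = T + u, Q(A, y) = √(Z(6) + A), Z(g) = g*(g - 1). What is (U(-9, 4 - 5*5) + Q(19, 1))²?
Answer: 529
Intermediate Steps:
Z(g) = g*(-1 + g)
Q(A, y) = √(30 + A) (Q(A, y) = √(6*(-1 + 6) + A) = √(6*5 + A) = √(30 + A))
(U(-9, 4 - 5*5) + Q(19, 1))² = ((-9 + (4 - 5*5)) + √(30 + 19))² = ((-9 + (4 - 25)) + √49)² = ((-9 - 21) + 7)² = (-30 + 7)² = (-23)² = 529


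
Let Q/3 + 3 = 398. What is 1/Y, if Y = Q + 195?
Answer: 1/1380 ≈ 0.00072464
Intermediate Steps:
Q = 1185 (Q = -9 + 3*398 = -9 + 1194 = 1185)
Y = 1380 (Y = 1185 + 195 = 1380)
1/Y = 1/1380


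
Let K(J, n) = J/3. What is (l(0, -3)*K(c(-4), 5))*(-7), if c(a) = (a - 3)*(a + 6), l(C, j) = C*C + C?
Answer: 0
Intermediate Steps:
l(C, j) = C + C**2 (l(C, j) = C**2 + C = C + C**2)
c(a) = (-3 + a)*(6 + a)
K(J, n) = J/3 (K(J, n) = J*(1/3) = J/3)
(l(0, -3)*K(c(-4), 5))*(-7) = ((0*(1 + 0))*((-18 + (-4)**2 + 3*(-4))/3))*(-7) = ((0*1)*((-18 + 16 - 12)/3))*(-7) = (0*((1/3)*(-14)))*(-7) = (0*(-14/3))*(-7) = 0*(-7) = 0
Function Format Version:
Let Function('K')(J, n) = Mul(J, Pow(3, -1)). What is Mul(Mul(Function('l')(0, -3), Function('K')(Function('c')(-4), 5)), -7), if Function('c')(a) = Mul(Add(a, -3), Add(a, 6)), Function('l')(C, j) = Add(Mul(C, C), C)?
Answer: 0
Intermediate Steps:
Function('l')(C, j) = Add(C, Pow(C, 2)) (Function('l')(C, j) = Add(Pow(C, 2), C) = Add(C, Pow(C, 2)))
Function('c')(a) = Mul(Add(-3, a), Add(6, a))
Function('K')(J, n) = Mul(Rational(1, 3), J) (Function('K')(J, n) = Mul(J, Rational(1, 3)) = Mul(Rational(1, 3), J))
Mul(Mul(Function('l')(0, -3), Function('K')(Function('c')(-4), 5)), -7) = Mul(Mul(Mul(0, Add(1, 0)), Mul(Rational(1, 3), Add(-18, Pow(-4, 2), Mul(3, -4)))), -7) = Mul(Mul(Mul(0, 1), Mul(Rational(1, 3), Add(-18, 16, -12))), -7) = Mul(Mul(0, Mul(Rational(1, 3), -14)), -7) = Mul(Mul(0, Rational(-14, 3)), -7) = Mul(0, -7) = 0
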